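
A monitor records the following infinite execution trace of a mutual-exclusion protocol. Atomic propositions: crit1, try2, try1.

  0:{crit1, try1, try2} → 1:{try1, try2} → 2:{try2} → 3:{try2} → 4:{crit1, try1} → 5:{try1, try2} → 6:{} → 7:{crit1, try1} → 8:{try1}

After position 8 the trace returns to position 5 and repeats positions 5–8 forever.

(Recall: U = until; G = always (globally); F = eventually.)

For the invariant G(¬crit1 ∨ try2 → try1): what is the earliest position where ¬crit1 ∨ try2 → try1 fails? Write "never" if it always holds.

Check ¬crit1 ∨ try2 → try1 at each position in order: 0 ✓, 1 ✓.
At position 2 the labels are {try2}, so ¬crit1 ∨ try2 → try1 is false there. This is the first violation.

2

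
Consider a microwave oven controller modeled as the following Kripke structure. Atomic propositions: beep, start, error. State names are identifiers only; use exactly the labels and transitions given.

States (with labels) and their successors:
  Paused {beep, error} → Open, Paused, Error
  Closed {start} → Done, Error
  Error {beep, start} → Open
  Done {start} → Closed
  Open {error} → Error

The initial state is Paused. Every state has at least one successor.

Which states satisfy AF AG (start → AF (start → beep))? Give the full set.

States satisfying AG (start → AF (start → beep)): {Paused, Error, Open}.
States satisfying AF AG (start → AF (start → beep)): {Paused, Error, Open}.

{Paused, Error, Open}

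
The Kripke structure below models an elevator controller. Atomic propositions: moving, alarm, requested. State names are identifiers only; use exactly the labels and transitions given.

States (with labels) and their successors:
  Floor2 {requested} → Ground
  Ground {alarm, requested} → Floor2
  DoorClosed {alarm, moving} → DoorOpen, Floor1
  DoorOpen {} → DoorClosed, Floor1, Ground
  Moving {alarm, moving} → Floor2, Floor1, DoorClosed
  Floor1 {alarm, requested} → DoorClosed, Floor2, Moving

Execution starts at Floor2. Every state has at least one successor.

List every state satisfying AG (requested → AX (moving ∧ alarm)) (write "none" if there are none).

none

States satisfying requested → AX (moving ∧ alarm): {DoorClosed, DoorOpen, Moving}.
States satisfying AG (requested → AX (moving ∧ alarm)): ∅.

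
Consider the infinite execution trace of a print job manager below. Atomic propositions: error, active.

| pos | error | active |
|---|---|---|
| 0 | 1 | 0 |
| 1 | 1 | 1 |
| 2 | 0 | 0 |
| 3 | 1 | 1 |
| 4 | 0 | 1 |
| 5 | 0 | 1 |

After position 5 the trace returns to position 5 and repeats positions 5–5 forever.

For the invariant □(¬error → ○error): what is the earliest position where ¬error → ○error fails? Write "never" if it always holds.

4

Check ¬error → ○error at each position in order: 0 ✓, 1 ✓, 2 ✓, 3 ✓.
At position 4 the labels are {active} and the next position 5 has {active}, so ¬error → ○error is false there. This is the first violation.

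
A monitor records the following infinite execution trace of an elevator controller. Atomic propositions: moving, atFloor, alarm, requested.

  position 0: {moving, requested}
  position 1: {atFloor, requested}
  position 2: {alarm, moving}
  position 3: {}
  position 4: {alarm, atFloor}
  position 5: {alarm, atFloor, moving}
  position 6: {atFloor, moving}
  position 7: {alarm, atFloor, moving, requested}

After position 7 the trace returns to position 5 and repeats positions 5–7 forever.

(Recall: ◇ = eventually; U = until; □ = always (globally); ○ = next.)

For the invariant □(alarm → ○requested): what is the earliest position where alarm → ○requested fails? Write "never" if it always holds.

2

Check alarm → ○requested at each position in order: 0 ✓, 1 ✓.
At position 2 the labels are {alarm, moving} and the next position 3 has {}, so alarm → ○requested is false there. This is the first violation.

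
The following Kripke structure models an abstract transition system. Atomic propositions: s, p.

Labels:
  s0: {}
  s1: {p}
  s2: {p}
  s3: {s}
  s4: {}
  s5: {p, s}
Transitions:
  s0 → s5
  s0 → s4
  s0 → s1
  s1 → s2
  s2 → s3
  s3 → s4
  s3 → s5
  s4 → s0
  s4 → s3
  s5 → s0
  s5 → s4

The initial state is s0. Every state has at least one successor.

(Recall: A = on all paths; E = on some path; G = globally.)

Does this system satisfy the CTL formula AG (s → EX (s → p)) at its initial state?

States satisfying s → EX (s → p): {s0, s1, s2, s3, s4, s5}.
States satisfying AG (s → EX (s → p)): {s0, s1, s2, s3, s4, s5}.
Every state reachable from s0 satisfies s → EX (s → p).
s0 ∈ Sat(AG (s → EX (s → p))).

Holds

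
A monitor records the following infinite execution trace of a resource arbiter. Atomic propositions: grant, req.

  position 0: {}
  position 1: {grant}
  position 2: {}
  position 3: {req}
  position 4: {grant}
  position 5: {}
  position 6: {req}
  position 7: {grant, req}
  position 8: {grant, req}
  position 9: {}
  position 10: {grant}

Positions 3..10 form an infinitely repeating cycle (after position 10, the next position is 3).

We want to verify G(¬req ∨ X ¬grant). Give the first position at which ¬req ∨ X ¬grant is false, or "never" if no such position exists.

Check ¬req ∨ X ¬grant at each position in order: 0 ✓, 1 ✓, 2 ✓.
At position 3 the labels are {req} and the next position 4 has {grant}, so ¬req ∨ X ¬grant is false there. This is the first violation.

3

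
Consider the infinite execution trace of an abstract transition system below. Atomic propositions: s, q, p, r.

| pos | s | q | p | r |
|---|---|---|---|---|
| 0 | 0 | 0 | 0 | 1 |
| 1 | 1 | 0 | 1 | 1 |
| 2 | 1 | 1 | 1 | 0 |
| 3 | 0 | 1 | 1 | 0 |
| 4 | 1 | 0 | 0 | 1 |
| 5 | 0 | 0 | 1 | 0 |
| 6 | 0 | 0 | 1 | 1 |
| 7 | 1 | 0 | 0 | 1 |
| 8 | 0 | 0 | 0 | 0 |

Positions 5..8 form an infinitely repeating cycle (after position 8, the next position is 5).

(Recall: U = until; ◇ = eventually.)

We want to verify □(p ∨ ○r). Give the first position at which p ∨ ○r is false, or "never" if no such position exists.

4

Check p ∨ ○r at each position in order: 0 ✓, 1 ✓, 2 ✓, 3 ✓.
At position 4 the labels are {r, s} and the next position 5 has {p}, so p ∨ ○r is false there. This is the first violation.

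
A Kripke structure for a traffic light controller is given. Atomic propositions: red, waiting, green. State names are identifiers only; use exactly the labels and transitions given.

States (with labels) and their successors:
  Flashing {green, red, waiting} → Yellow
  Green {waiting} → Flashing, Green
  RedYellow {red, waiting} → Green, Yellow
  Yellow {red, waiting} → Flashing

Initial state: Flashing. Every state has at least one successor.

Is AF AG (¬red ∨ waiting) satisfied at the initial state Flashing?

Satisfied

States satisfying AG (¬red ∨ waiting): {Flashing, Green, RedYellow, Yellow}.
States satisfying AF AG (¬red ∨ waiting): {Flashing, Green, RedYellow, Yellow}.
Flashing ∈ Sat(AF AG (¬red ∨ waiting)).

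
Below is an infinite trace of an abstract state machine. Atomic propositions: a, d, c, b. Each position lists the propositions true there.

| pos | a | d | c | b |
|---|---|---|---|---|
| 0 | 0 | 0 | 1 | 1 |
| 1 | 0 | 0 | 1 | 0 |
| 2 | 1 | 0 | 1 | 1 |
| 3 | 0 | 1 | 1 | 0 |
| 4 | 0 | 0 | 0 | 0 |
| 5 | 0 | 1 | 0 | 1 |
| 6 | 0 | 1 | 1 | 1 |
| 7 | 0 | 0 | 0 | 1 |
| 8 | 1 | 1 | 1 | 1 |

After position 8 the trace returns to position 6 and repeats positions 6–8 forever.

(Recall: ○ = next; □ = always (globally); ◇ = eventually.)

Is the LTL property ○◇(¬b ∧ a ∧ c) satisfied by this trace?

The position after 0 is 1; ◇(¬b ∧ a ∧ c) is false there.

Violated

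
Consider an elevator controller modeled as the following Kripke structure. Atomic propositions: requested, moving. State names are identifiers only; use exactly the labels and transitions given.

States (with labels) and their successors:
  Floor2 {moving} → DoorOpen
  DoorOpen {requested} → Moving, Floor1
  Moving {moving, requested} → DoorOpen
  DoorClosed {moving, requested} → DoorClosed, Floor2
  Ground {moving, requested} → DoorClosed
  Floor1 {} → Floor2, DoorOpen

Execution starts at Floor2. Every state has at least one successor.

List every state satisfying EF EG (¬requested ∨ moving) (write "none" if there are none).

States satisfying EG (¬requested ∨ moving): {DoorClosed, Ground}.
States satisfying EF EG (¬requested ∨ moving): {DoorClosed, Ground}.

{DoorClosed, Ground}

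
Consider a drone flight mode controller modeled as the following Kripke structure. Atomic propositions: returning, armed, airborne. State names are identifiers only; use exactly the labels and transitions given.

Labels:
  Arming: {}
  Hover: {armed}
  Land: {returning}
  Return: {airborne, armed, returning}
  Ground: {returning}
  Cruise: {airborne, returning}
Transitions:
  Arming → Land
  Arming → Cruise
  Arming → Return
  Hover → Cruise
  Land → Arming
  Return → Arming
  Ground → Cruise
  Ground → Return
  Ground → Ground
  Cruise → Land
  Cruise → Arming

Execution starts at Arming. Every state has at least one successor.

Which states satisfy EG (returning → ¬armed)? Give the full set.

{Arming, Hover, Land, Ground, Cruise}

States satisfying returning → ¬armed: {Arming, Hover, Land, Ground, Cruise}.
States satisfying EG (returning → ¬armed): {Arming, Hover, Land, Ground, Cruise}.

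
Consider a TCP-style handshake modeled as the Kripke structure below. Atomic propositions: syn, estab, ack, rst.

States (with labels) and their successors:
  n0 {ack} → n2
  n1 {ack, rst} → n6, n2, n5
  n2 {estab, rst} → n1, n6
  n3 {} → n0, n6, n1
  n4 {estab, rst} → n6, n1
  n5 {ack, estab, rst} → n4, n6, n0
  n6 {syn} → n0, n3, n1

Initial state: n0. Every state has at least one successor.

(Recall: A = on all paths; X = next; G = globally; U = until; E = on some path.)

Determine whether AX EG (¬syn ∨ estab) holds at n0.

Yes

States satisfying EG (¬syn ∨ estab): {n0, n1, n2, n3, n4, n5}.
States satisfying AX EG (¬syn ∨ estab): {n0, n6}.
n0 ∈ Sat(AX EG (¬syn ∨ estab)).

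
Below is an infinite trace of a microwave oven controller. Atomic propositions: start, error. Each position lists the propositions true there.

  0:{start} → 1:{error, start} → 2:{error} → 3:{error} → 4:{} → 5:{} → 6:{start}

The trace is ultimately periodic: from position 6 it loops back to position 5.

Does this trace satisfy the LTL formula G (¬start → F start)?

¬start → F start holds at every position 0..6, and those are all positions ever visited, so G (¬start → F start) holds.
Positions where ¬start holds: 2, 3, 4, 5.
Check F start at each: 2→ok, 3→ok, 4→ok, 5→ok.

Yes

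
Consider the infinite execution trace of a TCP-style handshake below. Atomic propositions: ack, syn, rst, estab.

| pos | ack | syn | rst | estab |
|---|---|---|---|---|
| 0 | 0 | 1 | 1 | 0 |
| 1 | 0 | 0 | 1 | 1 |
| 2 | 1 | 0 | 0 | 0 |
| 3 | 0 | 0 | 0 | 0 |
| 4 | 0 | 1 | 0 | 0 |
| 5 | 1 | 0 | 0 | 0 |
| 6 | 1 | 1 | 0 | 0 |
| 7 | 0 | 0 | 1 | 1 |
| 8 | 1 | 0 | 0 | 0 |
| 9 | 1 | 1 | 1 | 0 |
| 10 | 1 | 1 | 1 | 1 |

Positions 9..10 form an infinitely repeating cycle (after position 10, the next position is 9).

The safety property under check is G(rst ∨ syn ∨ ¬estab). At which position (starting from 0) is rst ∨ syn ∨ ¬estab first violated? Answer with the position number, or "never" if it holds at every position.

never

rst ∨ syn ∨ ¬estab holds at every position 0..10, and those are all the positions the trace ever visits, so the invariant G(rst ∨ syn ∨ ¬estab) is never violated.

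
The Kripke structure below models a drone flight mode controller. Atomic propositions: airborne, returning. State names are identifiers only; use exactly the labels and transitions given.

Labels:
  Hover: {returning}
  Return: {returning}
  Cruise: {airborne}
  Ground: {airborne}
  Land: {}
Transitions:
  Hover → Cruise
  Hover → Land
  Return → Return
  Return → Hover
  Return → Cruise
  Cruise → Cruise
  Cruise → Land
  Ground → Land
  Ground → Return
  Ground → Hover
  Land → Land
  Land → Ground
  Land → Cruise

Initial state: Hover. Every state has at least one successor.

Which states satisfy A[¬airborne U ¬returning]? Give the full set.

States satisfying ¬airborne: {Hover, Return, Land}.
States satisfying ¬returning: {Cruise, Ground, Land}.
States satisfying A[¬airborne U ¬returning]: {Hover, Cruise, Ground, Land}.

{Hover, Cruise, Ground, Land}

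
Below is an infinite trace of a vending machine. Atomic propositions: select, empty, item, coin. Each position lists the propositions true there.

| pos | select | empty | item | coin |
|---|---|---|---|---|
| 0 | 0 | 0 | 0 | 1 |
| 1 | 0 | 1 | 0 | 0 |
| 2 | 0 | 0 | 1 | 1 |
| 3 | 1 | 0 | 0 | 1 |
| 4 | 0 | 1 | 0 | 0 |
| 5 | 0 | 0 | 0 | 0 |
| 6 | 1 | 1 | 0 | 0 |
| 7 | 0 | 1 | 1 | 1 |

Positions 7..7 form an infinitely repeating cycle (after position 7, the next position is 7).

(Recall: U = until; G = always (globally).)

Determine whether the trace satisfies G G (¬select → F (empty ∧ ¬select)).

G (¬select → F (empty ∧ ¬select)) holds at every position 0..7, and those are all positions ever visited, so G G (¬select → F (empty ∧ ¬select)) holds.

Holds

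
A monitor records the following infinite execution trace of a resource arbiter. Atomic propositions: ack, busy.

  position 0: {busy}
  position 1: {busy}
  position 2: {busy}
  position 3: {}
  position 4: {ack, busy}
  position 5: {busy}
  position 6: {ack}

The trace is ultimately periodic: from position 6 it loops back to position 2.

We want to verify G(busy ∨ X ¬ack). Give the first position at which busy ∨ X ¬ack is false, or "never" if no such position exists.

3

Check busy ∨ X ¬ack at each position in order: 0 ✓, 1 ✓, 2 ✓.
At position 3 the labels are {} and the next position 4 has {ack, busy}, so busy ∨ X ¬ack is false there. This is the first violation.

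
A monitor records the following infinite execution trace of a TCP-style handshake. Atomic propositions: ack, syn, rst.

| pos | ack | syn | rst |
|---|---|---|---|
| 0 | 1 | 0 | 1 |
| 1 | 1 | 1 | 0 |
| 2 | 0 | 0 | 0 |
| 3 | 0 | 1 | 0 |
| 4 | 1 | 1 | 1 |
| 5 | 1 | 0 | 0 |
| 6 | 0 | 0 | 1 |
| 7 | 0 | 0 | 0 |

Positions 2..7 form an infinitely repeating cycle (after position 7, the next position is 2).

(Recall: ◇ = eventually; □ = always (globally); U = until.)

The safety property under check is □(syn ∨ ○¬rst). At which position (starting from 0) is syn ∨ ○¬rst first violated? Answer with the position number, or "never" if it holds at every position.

Check syn ∨ ○¬rst at each position in order: 0 ✓, 1 ✓, 2 ✓, 3 ✓, 4 ✓.
At position 5 the labels are {ack} and the next position 6 has {rst}, so syn ∨ ○¬rst is false there. This is the first violation.

5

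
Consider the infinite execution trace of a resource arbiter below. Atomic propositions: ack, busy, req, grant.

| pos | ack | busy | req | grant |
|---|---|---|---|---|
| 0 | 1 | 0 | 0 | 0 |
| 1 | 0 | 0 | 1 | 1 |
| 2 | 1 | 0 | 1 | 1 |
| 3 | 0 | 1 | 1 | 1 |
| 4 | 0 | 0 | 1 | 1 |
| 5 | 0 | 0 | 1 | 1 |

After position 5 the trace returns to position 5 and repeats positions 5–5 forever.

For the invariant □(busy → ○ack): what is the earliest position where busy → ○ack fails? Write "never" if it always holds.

Check busy → ○ack at each position in order: 0 ✓, 1 ✓, 2 ✓.
At position 3 the labels are {busy, grant, req} and the next position 4 has {grant, req}, so busy → ○ack is false there. This is the first violation.

3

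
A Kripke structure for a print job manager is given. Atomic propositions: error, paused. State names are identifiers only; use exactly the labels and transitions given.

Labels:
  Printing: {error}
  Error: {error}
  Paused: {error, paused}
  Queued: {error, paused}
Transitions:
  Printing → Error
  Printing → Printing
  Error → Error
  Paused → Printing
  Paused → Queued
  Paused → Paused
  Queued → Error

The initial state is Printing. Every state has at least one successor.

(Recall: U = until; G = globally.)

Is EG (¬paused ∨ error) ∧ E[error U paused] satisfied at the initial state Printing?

No

States satisfying ¬paused ∨ error: {Printing, Error, Paused, Queued}.
States satisfying EG (¬paused ∨ error): {Printing, Error, Paused, Queued}.
States satisfying error: {Printing, Error, Paused, Queued}.
States satisfying paused: {Paused, Queued}.
States satisfying E[error U paused]: {Paused, Queued}.
States satisfying EG (¬paused ∨ error) ∧ E[error U paused]: {Paused, Queued}.
Printing ∉ Sat(EG (¬paused ∨ error) ∧ E[error U paused]).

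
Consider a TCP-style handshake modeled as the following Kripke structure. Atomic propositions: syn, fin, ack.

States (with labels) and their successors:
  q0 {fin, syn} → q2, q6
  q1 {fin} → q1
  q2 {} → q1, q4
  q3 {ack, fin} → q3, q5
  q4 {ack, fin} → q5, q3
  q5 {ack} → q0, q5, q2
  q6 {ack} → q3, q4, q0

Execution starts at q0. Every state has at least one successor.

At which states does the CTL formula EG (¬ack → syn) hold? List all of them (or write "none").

{q0, q3, q4, q5, q6}

States satisfying ¬ack → syn: {q0, q3, q4, q5, q6}.
States satisfying EG (¬ack → syn): {q0, q3, q4, q5, q6}.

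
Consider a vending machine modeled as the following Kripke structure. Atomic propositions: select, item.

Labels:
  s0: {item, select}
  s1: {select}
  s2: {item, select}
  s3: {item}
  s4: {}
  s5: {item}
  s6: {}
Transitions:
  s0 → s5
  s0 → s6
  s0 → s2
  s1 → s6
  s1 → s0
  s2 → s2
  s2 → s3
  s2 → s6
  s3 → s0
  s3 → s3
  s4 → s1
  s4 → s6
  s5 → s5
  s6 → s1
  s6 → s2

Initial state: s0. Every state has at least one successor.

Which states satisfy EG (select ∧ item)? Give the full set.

States satisfying select ∧ item: {s0, s2}.
States satisfying EG (select ∧ item): {s0, s2}.

{s0, s2}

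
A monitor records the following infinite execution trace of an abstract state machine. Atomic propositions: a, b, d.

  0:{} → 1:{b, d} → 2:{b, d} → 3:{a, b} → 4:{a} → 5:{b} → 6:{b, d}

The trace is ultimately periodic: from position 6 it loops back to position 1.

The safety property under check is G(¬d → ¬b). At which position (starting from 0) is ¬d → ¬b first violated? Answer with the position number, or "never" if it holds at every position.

3

Check ¬d → ¬b at each position in order: 0 ✓, 1 ✓, 2 ✓.
At position 3 the labels are {a, b}, so ¬d → ¬b is false there. This is the first violation.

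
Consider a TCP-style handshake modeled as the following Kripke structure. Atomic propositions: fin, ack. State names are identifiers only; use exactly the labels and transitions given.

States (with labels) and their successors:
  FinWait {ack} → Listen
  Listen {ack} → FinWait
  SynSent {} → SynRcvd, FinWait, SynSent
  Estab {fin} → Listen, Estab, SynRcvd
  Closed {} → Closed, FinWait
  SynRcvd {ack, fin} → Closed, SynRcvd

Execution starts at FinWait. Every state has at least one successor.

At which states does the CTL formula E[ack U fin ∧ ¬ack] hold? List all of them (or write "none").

{Estab}

States satisfying ack: {FinWait, Listen, SynRcvd}.
States satisfying fin ∧ ¬ack: {Estab}.
States satisfying E[ack U fin ∧ ¬ack]: {Estab}.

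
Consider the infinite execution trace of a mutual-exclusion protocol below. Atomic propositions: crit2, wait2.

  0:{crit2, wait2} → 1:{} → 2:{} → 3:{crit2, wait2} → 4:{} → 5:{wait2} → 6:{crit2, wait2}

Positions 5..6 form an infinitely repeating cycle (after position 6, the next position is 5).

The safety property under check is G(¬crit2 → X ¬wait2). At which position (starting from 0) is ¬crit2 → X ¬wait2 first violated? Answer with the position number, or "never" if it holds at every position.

2

Check ¬crit2 → X ¬wait2 at each position in order: 0 ✓, 1 ✓.
At position 2 the labels are {} and the next position 3 has {crit2, wait2}, so ¬crit2 → X ¬wait2 is false there. This is the first violation.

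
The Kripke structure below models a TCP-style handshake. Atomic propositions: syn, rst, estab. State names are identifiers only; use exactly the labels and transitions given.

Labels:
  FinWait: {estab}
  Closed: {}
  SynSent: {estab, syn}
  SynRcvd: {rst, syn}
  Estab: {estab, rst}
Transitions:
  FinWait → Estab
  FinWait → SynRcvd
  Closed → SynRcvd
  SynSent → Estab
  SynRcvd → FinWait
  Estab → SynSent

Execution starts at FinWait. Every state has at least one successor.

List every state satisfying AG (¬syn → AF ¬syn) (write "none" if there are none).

States satisfying ¬syn → AF ¬syn: {FinWait, Closed, SynSent, SynRcvd, Estab}.
States satisfying AG (¬syn → AF ¬syn): {FinWait, Closed, SynSent, SynRcvd, Estab}.

{FinWait, Closed, SynSent, SynRcvd, Estab}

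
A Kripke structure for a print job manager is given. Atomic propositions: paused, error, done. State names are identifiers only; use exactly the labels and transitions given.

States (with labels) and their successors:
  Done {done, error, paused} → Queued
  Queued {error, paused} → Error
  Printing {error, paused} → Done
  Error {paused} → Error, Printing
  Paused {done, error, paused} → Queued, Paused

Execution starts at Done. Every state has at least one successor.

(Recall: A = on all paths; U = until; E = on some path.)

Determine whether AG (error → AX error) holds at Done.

No

States satisfying error → AX error: {Done, Printing, Error, Paused}.
States satisfying AG (error → AX error): ∅.
Queued is reachable from Done and violates error → AX error, so AG fails at Done.
Done ∉ Sat(AG (error → AX error)).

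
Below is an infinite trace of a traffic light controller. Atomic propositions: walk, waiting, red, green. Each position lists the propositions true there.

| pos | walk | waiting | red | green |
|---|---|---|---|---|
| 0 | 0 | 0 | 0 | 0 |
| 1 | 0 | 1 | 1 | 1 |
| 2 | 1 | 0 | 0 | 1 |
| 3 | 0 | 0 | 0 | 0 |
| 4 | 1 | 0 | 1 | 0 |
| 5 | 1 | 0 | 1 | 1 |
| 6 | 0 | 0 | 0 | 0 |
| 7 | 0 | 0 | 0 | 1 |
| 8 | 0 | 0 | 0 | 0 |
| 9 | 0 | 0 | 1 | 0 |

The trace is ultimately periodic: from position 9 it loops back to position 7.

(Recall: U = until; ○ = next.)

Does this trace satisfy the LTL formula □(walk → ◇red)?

Holds

walk → ◇red holds at every position 0..9, and those are all positions ever visited, so □(walk → ◇red) holds.
Positions where walk holds: 2, 4, 5.
Check ◇red at each: 2→ok, 4→ok, 5→ok.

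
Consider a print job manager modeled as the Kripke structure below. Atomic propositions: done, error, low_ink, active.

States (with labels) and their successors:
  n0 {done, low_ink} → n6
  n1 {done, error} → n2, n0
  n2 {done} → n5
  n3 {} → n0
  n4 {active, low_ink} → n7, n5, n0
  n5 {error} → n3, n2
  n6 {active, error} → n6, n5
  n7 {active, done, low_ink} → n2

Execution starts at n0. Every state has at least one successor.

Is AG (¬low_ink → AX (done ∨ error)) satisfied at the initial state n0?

States satisfying ¬low_ink → AX (done ∨ error): {n0, n1, n2, n3, n4, n6, n7}.
States satisfying AG (¬low_ink → AX (done ∨ error)): ∅.
n5 is reachable from n0 and violates ¬low_ink → AX (done ∨ error), so AG fails at n0.
n0 ∉ Sat(AG (¬low_ink → AX (done ∨ error))).

No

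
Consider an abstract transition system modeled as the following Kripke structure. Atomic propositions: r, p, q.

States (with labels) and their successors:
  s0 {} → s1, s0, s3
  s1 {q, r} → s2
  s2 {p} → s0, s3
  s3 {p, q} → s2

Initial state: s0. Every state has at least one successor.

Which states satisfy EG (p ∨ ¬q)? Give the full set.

{s0, s2, s3}

States satisfying p ∨ ¬q: {s0, s2, s3}.
States satisfying EG (p ∨ ¬q): {s0, s2, s3}.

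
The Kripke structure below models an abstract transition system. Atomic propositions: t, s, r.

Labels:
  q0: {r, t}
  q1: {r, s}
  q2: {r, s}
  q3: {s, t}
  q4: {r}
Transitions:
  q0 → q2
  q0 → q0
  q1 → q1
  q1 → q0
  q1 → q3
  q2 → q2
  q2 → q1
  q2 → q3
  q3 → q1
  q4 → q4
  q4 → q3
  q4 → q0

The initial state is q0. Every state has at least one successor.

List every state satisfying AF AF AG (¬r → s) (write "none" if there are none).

States satisfying AF AG (¬r → s): {q0, q1, q2, q3, q4}.
States satisfying AF AF AG (¬r → s): {q0, q1, q2, q3, q4}.

{q0, q1, q2, q3, q4}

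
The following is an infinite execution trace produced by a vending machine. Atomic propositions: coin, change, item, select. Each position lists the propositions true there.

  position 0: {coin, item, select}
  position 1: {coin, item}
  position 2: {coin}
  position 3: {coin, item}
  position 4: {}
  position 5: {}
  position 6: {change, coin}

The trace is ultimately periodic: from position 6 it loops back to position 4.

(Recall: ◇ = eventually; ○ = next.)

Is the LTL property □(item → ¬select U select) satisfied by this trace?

item → ¬select U select must hold at every position from 0 onward. It fails at position 1, so □(item → ¬select U select) is false.
Positions where item holds: 0, 1, 3.
Check ¬select U select at each: 0→ok, 1→fails, 3→fails.

Violated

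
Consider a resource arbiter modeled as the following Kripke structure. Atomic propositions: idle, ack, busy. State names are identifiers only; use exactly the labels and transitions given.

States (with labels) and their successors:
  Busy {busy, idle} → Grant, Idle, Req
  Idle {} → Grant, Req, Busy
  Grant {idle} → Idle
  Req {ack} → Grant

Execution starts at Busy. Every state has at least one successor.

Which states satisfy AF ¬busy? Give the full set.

{Busy, Idle, Grant, Req}

States satisfying ¬busy: {Idle, Grant, Req}.
States satisfying AF ¬busy: {Busy, Idle, Grant, Req}.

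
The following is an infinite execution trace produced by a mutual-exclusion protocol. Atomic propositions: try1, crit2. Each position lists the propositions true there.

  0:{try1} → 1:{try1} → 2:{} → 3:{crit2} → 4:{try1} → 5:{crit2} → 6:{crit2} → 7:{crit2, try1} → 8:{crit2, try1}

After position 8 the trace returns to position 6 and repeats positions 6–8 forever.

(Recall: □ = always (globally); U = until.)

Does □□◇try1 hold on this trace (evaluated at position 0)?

□◇try1 holds at every position 0..8, and those are all positions ever visited, so □□◇try1 holds.

Holds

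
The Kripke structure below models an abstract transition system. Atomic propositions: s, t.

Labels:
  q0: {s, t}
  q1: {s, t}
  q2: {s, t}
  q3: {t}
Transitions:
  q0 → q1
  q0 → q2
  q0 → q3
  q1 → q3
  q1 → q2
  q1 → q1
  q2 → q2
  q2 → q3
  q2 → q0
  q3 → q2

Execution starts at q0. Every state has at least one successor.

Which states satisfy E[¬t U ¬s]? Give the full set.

{q3}

States satisfying ¬t: ∅.
States satisfying ¬s: {q3}.
States satisfying E[¬t U ¬s]: {q3}.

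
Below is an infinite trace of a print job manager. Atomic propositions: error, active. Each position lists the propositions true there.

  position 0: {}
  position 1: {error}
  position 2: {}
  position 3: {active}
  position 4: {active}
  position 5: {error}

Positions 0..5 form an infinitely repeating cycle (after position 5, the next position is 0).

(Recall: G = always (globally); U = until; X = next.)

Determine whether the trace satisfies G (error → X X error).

Violated

error → X X error must hold at every position from 0 onward. It fails at position 1, so G (error → X X error) is false.
Positions where error holds: 1, 5.
Check X X error at each: 1→fails, 5→ok.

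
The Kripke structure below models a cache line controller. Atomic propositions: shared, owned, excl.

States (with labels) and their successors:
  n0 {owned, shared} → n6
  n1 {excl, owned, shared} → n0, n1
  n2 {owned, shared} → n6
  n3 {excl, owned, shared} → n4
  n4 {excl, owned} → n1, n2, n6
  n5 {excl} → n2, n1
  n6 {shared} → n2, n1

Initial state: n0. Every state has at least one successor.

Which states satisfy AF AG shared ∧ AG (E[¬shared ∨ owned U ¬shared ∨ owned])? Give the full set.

none

States satisfying AG shared: {n0, n1, n2, n6}.
States satisfying AF AG shared: {n0, n1, n2, n3, n4, n5, n6}.
States satisfying E[¬shared ∨ owned U ¬shared ∨ owned]: {n0, n1, n2, n3, n4, n5}.
States satisfying AG (E[¬shared ∨ owned U ¬shared ∨ owned]): ∅.
States satisfying AF AG shared ∧ AG (E[¬shared ∨ owned U ¬shared ∨ owned]): ∅.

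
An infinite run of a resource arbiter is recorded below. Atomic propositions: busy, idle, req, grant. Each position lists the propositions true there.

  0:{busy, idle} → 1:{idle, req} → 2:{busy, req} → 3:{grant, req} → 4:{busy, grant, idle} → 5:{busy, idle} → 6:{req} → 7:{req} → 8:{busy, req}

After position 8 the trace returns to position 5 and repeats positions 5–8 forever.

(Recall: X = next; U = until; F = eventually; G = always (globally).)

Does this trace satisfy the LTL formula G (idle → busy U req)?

Yes

idle → busy U req holds at every position 0..8, and those are all positions ever visited, so G (idle → busy U req) holds.
Positions where idle holds: 0, 1, 4, 5.
Check busy U req at each: 0→ok, 1→ok, 4→ok, 5→ok.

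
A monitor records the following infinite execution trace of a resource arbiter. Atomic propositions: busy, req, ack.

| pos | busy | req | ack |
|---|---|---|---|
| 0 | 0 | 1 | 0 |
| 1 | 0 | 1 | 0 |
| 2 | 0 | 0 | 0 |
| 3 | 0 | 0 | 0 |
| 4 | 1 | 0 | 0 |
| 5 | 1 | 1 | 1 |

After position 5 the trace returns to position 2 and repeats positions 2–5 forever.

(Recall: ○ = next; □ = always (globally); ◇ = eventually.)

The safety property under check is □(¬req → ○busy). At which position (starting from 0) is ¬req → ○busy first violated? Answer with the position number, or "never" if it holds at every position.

2

Check ¬req → ○busy at each position in order: 0 ✓, 1 ✓.
At position 2 the labels are {} and the next position 3 has {}, so ¬req → ○busy is false there. This is the first violation.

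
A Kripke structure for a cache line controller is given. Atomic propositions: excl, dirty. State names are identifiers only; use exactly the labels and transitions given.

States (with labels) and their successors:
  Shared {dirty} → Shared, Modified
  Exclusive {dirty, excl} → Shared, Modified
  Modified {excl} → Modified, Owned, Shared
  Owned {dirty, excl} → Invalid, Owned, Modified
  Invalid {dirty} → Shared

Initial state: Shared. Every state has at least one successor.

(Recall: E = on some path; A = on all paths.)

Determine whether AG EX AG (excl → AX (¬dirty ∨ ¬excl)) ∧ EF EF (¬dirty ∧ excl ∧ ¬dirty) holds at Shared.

Does not hold

States satisfying EX AG (excl → AX (¬dirty ∨ ¬excl)): ∅.
States satisfying AG EX AG (excl → AX (¬dirty ∨ ¬excl)): ∅.
States satisfying EF (¬dirty ∧ excl ∧ ¬dirty): {Shared, Exclusive, Modified, Owned, Invalid}.
States satisfying EF EF (¬dirty ∧ excl ∧ ¬dirty): {Shared, Exclusive, Modified, Owned, Invalid}.
States satisfying AG EX AG (excl → AX (¬dirty ∨ ¬excl)) ∧ EF EF (¬dirty ∧ excl ∧ ¬dirty): ∅.
Shared ∉ Sat(AG EX AG (excl → AX (¬dirty ∨ ¬excl)) ∧ EF EF (¬dirty ∧ excl ∧ ¬dirty)).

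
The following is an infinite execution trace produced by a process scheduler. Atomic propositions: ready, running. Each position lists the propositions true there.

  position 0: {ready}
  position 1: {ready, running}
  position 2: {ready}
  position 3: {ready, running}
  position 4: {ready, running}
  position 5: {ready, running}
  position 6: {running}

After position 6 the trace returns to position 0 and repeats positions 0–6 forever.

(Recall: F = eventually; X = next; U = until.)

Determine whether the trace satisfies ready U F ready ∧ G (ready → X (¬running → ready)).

Walking from position 0: F ready first holds at position 0, and ready holds at every earlier position along the way, so ready U F ready holds.
ready → X (¬running → ready) holds at every position 0..6, and those are all positions ever visited, so G (ready → X (¬running → ready)) holds.
Positions where ready holds: 0, 1, 2, 3, 4, 5.
Check X (¬running → ready) at each: 0→ok, 1→ok, 2→ok, 3→ok, 4→ok, 5→ok.
At position 0: ready U F ready is true; G (ready → X (¬running → ready)) is true; so ready U F ready ∧ G (ready → X (¬running → ready)) is true.

Holds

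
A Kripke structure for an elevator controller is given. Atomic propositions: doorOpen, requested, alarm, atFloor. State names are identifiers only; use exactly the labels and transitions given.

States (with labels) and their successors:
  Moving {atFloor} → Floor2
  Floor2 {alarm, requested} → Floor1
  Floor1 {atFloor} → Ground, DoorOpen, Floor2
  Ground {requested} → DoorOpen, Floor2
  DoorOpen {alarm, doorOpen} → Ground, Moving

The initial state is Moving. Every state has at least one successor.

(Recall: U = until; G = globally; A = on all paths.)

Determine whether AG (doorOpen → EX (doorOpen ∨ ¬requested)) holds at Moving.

States satisfying doorOpen → EX (doorOpen ∨ ¬requested): {Moving, Floor2, Floor1, Ground, DoorOpen}.
States satisfying AG (doorOpen → EX (doorOpen ∨ ¬requested)): {Moving, Floor2, Floor1, Ground, DoorOpen}.
Every state reachable from Moving satisfies doorOpen → EX (doorOpen ∨ ¬requested).
Moving ∈ Sat(AG (doorOpen → EX (doorOpen ∨ ¬requested))).

Holds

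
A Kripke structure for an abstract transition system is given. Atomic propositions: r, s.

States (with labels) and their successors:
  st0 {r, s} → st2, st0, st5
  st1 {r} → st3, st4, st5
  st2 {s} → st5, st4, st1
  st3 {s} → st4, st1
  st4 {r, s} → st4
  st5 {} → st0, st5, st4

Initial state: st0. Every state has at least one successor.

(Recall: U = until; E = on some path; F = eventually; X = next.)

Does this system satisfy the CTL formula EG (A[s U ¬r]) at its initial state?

States satisfying A[s U ¬r]: {st2, st3, st5}.
States satisfying EG (A[s U ¬r]): {st2, st5}.
No suitable path/successor from st0 witnesses the formula.
st0 ∉ Sat(EG (A[s U ¬r])).

No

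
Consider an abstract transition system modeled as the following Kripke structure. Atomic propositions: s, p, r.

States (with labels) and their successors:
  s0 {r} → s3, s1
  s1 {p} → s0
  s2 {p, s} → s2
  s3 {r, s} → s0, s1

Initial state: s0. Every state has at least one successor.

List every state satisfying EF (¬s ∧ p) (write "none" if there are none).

States satisfying ¬s ∧ p: {s1}.
States satisfying EF (¬s ∧ p): {s0, s1, s3}.

{s0, s1, s3}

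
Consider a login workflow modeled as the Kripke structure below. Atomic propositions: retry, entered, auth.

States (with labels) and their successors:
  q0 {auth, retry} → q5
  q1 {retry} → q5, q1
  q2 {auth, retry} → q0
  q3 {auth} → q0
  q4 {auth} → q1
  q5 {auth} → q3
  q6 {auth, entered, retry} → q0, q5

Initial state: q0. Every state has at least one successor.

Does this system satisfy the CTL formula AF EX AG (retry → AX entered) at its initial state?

No

States satisfying EX AG (retry → AX entered): ∅.
States satisfying AF EX AG (retry → AX entered): ∅.
There is a path from q0 along which EX AG (retry → AX entered) never holds.
q0 ∉ Sat(AF EX AG (retry → AX entered)).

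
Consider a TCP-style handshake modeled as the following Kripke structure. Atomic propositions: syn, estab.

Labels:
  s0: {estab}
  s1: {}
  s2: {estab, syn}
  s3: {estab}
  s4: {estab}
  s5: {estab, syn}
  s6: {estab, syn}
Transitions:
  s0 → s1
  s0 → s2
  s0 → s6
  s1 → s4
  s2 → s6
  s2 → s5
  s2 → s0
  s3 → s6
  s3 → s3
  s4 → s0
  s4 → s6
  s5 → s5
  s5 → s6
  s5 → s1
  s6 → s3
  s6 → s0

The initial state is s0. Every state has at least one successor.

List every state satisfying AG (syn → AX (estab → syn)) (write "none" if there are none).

none

States satisfying syn → AX (estab → syn): {s0, s1, s3, s4, s5}.
States satisfying AG (syn → AX (estab → syn)): ∅.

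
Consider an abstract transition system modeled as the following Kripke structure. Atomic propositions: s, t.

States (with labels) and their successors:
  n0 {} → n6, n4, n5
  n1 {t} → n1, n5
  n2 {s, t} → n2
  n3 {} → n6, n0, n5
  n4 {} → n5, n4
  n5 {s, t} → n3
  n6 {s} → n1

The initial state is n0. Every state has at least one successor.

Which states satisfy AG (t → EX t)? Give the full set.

{n2}

States satisfying t → EX t: {n0, n1, n2, n3, n4, n6}.
States satisfying AG (t → EX t): {n2}.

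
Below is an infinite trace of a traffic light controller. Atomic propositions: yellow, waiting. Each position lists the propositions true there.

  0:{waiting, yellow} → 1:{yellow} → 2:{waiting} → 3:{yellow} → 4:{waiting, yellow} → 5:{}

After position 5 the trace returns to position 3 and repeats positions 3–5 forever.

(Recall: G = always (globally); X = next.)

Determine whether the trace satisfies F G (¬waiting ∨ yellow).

G (¬waiting ∨ yellow) holds at position 3, which is reachable from 0, so F G (¬waiting ∨ yellow) holds.

Satisfied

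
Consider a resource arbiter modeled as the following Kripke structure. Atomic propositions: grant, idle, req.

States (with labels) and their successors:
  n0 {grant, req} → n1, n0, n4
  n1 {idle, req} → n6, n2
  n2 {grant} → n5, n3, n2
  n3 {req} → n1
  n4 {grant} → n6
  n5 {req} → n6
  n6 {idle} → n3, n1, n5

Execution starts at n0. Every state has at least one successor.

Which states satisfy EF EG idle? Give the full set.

{n0, n1, n2, n3, n4, n5, n6}

States satisfying EG idle: {n1, n6}.
States satisfying EF EG idle: {n0, n1, n2, n3, n4, n5, n6}.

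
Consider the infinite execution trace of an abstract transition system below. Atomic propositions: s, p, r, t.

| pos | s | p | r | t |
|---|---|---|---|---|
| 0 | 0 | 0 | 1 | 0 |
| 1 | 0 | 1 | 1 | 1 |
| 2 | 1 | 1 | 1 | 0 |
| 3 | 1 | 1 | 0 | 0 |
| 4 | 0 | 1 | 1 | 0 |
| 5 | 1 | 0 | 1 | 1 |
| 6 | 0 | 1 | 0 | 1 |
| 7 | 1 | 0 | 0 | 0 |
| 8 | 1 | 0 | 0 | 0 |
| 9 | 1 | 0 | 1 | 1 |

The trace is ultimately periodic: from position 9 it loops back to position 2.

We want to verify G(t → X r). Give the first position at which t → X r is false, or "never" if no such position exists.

Check t → X r at each position in order: 0 ✓, 1 ✓, 2 ✓, 3 ✓, 4 ✓.
At position 5 the labels are {r, s, t} and the next position 6 has {p, t}, so t → X r is false there. This is the first violation.

5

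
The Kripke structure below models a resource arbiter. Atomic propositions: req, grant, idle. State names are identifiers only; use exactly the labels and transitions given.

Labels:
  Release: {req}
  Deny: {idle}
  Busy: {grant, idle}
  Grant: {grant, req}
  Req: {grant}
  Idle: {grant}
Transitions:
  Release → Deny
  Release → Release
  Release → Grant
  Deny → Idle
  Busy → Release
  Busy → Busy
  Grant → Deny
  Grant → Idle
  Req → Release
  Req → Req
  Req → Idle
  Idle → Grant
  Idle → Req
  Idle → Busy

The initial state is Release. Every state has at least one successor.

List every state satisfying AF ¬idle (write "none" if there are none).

States satisfying ¬idle: {Release, Grant, Req, Idle}.
States satisfying AF ¬idle: {Release, Deny, Grant, Req, Idle}.

{Release, Deny, Grant, Req, Idle}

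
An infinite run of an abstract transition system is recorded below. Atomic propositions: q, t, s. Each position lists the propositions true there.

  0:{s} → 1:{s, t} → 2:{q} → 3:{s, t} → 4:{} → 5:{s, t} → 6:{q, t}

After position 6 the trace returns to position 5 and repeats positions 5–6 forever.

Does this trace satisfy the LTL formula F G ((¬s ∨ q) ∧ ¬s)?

G ((¬s ∨ q) ∧ ¬s) is false at every position 0..6, so it never becomes true and F G ((¬s ∨ q) ∧ ¬s) fails.

Does not hold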